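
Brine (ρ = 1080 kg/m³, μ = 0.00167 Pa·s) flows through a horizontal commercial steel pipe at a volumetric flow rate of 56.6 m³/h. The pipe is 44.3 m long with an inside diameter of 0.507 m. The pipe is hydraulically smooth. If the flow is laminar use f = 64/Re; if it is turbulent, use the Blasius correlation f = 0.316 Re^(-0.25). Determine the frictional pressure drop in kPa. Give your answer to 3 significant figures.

ΔP ≈ 0.00715 kPa

Q = 56.6 m³/h = 56.6/3600 = 0.01572 m³/s.
Cross-sectional area A = πD²/4 = π(0.507)²/4 = 0.2019 m²; mean velocity V = Q/A = 0.01572/0.2019 = 0.07788 m/s.
Reynolds number Re = ρVD/μ = 1080 · 0.07788 · 0.507 / 0.00167 = 2.553e+04.
Re > 4000 → turbulent. Smooth-pipe (Blasius): f = 0.316 Re^(-0.25) = 0.316/(2.553e+04)^0.25 = 0.025.
Darcy-Weisbach: ΔP = f(L/D)(ρV²/2) = 0.025·(44.3/0.507)·(1080·0.07788²/2) = 0.025·87.38·3.275 = 7.153 Pa.
ΔP = 7.153 Pa = 0.00715 kPa.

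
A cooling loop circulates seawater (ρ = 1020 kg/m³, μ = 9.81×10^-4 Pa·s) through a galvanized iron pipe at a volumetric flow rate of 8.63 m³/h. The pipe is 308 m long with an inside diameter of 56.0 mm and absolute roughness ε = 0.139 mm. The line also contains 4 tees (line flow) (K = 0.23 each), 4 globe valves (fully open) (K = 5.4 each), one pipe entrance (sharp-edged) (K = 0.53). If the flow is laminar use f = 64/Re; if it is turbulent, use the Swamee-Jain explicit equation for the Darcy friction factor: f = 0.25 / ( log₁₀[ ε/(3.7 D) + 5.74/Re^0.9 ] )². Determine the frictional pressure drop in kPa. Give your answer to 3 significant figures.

Q = 8.63 m³/h = 8.63/3600 = 0.002397 m³/s.
Cross-sectional area A = πD²/4 = π(0.056)²/4 = 0.002463 m²; mean velocity V = Q/A = 0.002397/0.002463 = 0.9733 m/s.
Reynolds number Re = ρVD/μ = 1020 · 0.9733 · 0.056 / 0.000981 = 5.667e+04.
Re > 4000 → turbulent. Relative roughness ε/D = 0.000139/0.056 = 0.00248. Swamee-Jain: f = 0.25/(log₁₀[0.00248/3.7 + 5.74/5.667e+04^0.9])² = 0.25/(log₁₀[0.000671 + 0.000303])² = 0.25/(-3.012)² = 0.02756.
Total minor-loss coefficient ΣK = 4·0.23 + 4·5.4 + 1·0.53 = 23.1.
ΔP = [f·L/D + ΣK]·(ρV²/2) = [0.02756·308/0.056 + 23.1]·(1020·0.9733²/2) = [151.6 + 23.1]·483.1 = 8.437e+04 Pa.
ΔP = 8.437e+04 Pa = 84.4 kPa.

ΔP ≈ 84.4 kPa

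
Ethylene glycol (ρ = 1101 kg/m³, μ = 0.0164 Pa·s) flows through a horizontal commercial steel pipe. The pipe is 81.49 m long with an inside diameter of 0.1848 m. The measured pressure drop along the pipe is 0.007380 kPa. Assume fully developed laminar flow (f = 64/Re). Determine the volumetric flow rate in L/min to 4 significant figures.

For laminar flow, f = 64/Re with Re = ρVD/μ, so Darcy-Weisbach reduces to ΔP = 32μLV/D². Solving for V: V = ΔP·D²/(32μL) = 7.38·(0.1848)²/(32·0.0164·81.49) = 0.005893 m/s.
Check: Re = ρVD/μ = 1101·0.005893·0.1848/0.0164 = 73.12 < 2300, so the laminar assumption holds.
Q = V·A = 0.005893·(π/4·0.1848²) = 0.0001581 m³/s = 9.484 L/min.

Q ≈ 9.484 L/min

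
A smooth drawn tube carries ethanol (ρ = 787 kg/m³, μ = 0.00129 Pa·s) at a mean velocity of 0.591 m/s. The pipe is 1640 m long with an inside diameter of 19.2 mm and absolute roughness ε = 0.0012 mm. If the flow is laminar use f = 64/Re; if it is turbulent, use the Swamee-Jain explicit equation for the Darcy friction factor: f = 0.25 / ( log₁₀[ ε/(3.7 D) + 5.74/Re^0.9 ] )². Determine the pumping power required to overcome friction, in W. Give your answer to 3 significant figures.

Reynolds number Re = ρVD/μ = 787 · 0.591 · 0.0192 / 0.00129 = 6923.
Re > 4000 → turbulent. Relative roughness ε/D = 1.2e-06/0.0192 = 6.25e-05. Swamee-Jain: f = 0.25/(log₁₀[6.25e-05/3.7 + 5.74/6923^0.9])² = 0.25/(log₁₀[1.69e-05 + 0.00201])² = 0.25/(-2.694)² = 0.03445.
Darcy-Weisbach: ΔP = f(L/D)(ρV²/2) = 0.03445·(1640/0.0192)·(787·0.591²/2) = 0.03445·8.542e+04·137.4 = 4.045e+05 Pa.
Q = V·A = 0.591·0.0002895 = 0.0001711 m³/s.
Pumping power P = QΔP = 0.0001711·4.045e+05 = 69.21 W = 69.2 W.

P ≈ 69.2 W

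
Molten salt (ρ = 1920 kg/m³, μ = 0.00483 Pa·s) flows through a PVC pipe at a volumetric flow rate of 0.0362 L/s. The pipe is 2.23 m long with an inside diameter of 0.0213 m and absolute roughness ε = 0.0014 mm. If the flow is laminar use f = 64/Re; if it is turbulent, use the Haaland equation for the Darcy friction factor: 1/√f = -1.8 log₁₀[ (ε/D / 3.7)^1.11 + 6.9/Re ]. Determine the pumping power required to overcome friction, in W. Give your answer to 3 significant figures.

Q = 0.0362 L/s = 0.0362/1000 = 3.62e-05 m³/s.
Cross-sectional area A = πD²/4 = π(0.0213)²/4 = 0.0003563 m²; mean velocity V = Q/A = 3.62e-05/0.0003563 = 0.1016 m/s.
Reynolds number Re = ρVD/μ = 1920 · 0.1016 · 0.0213 / 0.00483 = 860.2.
Re < 2300 → laminar flow, so f = 64/Re = 64/860.2 = 0.0744 (the turbulent correlation is not needed).
Darcy-Weisbach: ΔP = f(L/D)(ρV²/2) = 0.0744·(2.23/0.0213)·(1920·0.1016²/2) = 0.0744·104.7·9.908 = 77.18 Pa.
Pumping power P = QΔP = 3.62e-05·77.18 = 0.002794 W = 0.00279 W.

P ≈ 0.00279 W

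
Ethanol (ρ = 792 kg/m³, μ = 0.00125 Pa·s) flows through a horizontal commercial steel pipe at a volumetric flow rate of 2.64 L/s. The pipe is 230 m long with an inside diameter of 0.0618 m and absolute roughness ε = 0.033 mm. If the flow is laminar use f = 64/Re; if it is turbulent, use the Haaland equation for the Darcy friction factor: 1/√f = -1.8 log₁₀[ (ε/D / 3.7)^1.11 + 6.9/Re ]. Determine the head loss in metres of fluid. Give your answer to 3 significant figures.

Q = 2.64 L/s = 2.64/1000 = 0.00264 m³/s.
Cross-sectional area A = πD²/4 = π(0.0618)²/4 = 0.003 m²; mean velocity V = Q/A = 0.00264/0.003 = 0.8801 m/s.
Reynolds number Re = ρVD/μ = 792 · 0.8801 · 0.0618 / 0.00125 = 3.446e+04.
Re > 4000 → turbulent. Relative roughness ε/D = 3.3e-05/0.0618 = 0.000534. Haaland: 1/√f = -1.8 log₁₀[(0.000534/3.7)^1.11 + 6.9/3.446e+04] = -1.8 log₁₀[5.46e-05 + 0.0002] = 6.469, so f = 0.0239.
Darcy-Weisbach: ΔP = f(L/D)(ρV²/2) = 0.0239·(230/0.0618)·(792·0.8801²/2) = 0.0239·3722·306.7 = 2.728e+04 Pa.
Head loss h_f = ΔP/(ρg) = 2.728e+04/(792·9.81) = 3.51 m.

h_f ≈ 3.51 m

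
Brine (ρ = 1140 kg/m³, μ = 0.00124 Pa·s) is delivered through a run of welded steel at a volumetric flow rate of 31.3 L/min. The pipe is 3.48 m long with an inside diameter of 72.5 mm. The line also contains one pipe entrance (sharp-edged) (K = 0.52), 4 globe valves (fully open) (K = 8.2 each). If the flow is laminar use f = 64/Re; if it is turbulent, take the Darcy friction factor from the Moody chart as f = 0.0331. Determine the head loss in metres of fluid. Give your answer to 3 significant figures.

h_f ≈ 0.0284 m

Q = 31.3 L/min = 31.3/60000 = 0.0005217 m³/s.
Cross-sectional area A = πD²/4 = π(0.0725)²/4 = 0.004128 m²; mean velocity V = Q/A = 0.0005217/0.004128 = 0.1264 m/s.
Reynolds number Re = ρVD/μ = 1140 · 0.1264 · 0.0725 / 0.00124 = 8423.
Re > 4000 → turbulent; use the Moody-chart value f = 0.0331.
Total minor-loss coefficient ΣK = 1·0.52 + 4·8.2 = 33.3.
ΔP = [f·L/D + ΣK]·(ρV²/2) = [0.0331·3.48/0.0725 + 33.3]·(1140·0.1264²/2) = [1.589 + 33.3]·9.102 = 317.7 Pa.
Head loss h_f = ΔP/(ρg) = 317.7/(1140·9.81) = 0.0284 m.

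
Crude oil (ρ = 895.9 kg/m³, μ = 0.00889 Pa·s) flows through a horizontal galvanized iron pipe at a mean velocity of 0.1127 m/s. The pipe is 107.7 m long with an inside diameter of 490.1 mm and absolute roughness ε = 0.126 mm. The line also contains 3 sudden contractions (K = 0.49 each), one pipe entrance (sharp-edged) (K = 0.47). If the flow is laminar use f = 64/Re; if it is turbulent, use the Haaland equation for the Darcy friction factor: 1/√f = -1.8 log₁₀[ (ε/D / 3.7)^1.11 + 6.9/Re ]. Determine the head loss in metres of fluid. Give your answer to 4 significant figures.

Reynolds number Re = ρVD/μ = 895.9 · 0.1127 · 0.4901 / 0.00889 = 5566.
Re > 4000 → turbulent. Relative roughness ε/D = 0.000126/0.4901 = 0.000257. Haaland: 1/√f = -1.8 log₁₀[(0.000257/3.7)^1.11 + 6.9/5566] = -1.8 log₁₀[2.42e-05 + 0.00124] = 5.217, so f = 0.03674.
Total minor-loss coefficient ΣK = 3·0.49 + 1·0.47 = 1.94.
ΔP = [f·L/D + ΣK]·(ρV²/2) = [0.03674·107.7/0.4901 + 1.94]·(895.9·0.1127²/2) = [8.074 + 1.94]·5.69 = 56.98 Pa.
Head loss h_f = ΔP/(ρg) = 56.98/(895.9·9.81) = 0.006483 m.

h_f ≈ 0.006483 m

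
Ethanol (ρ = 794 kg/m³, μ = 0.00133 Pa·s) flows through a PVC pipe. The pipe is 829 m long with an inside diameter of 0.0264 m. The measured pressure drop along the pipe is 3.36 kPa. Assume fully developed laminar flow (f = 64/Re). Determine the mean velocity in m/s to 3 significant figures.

For laminar flow, f = 64/Re with Re = ρVD/μ, so Darcy-Weisbach reduces to ΔP = 32μLV/D². Solving for V: V = ΔP·D²/(32μL) = 3360·(0.0264)²/(32·0.00133·829) = 0.06637 m/s.
Check: Re = ρVD/μ = 794·0.06637·0.0264/0.00133 = 1046 < 2300, so the laminar assumption holds.

V ≈ 0.0664 m/s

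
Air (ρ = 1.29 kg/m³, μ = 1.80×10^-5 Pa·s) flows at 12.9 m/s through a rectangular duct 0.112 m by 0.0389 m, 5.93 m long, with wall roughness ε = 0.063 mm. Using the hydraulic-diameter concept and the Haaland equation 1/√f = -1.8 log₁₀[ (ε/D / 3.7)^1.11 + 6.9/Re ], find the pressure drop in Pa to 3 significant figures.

Hydraulic diameter D_h = 4A/P = 4·(0.112·0.0389)/(2·(0.112+0.0389)) = 0.01743/0.3018 = 0.05774 m.
Re = ρVD_h/μ = 1.29·12.9·0.05774/1.8e-05 = 5.338e+04.
ε/D_h = 6.3e-05/0.05774 = 0.00109; Haaland gives 1/√f = -1.8 log₁₀[0.000121+0.000129] = 6.484, so f = 0.02378.
ΔP = f(L/D_h)(ρV²/2) = 0.02378·5.93/0.05774·107.3 = 262.2 Pa.

ΔP ≈ 262 Pa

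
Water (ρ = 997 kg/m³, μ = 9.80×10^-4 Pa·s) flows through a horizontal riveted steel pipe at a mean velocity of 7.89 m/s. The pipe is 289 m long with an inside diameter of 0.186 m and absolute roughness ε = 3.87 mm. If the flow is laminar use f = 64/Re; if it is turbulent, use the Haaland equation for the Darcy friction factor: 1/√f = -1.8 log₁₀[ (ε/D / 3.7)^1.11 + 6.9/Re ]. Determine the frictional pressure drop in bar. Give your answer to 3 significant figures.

Reynolds number Re = ρVD/μ = 997 · 7.89 · 0.186 / 0.00098 = 1.493e+06.
Re > 4000 → turbulent. Relative roughness ε/D = 0.00387/0.186 = 0.0208. Haaland: 1/√f = -1.8 log₁₀[(0.0208/3.7)^1.11 + 6.9/1.493e+06] = -1.8 log₁₀[0.00318 + 4.62e-06] = 4.494, so f = 0.04951.
Darcy-Weisbach: ΔP = f(L/D)(ρV²/2) = 0.04951·(289/0.186)·(997·7.89²/2) = 0.04951·1554·3.103e+04 = 2.387e+06 Pa.
ΔP = 2.387e+06 Pa = 23.9 bar.

ΔP ≈ 23.9 bar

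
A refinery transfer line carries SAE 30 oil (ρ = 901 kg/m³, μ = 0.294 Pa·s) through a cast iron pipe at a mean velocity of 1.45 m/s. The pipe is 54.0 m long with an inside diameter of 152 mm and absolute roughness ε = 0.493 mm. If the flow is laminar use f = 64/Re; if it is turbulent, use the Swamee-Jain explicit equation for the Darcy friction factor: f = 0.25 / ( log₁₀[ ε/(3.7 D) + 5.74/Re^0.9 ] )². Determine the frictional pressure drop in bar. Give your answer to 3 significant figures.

ΔP ≈ 0.319 bar

Reynolds number Re = ρVD/μ = 901 · 1.45 · 0.152 / 0.294 = 675.4.
Re < 2300 → laminar flow, so f = 64/Re = 64/675.4 = 0.09475 (the turbulent correlation is not needed).
Darcy-Weisbach: ΔP = f(L/D)(ρV²/2) = 0.09475·(54/0.152)·(901·1.45²/2) = 0.09475·355.3·947.2 = 3.188e+04 Pa.
ΔP = 3.188e+04 Pa = 0.319 bar.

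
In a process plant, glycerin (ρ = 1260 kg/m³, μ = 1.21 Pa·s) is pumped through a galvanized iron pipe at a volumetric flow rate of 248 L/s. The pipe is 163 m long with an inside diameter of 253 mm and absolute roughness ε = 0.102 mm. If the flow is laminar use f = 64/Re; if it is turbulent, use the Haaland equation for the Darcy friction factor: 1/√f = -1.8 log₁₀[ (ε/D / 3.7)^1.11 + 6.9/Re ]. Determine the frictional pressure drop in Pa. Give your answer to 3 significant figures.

Q = 248 L/s = 248/1000 = 0.248 m³/s.
Cross-sectional area A = πD²/4 = π(0.253)²/4 = 0.05027 m²; mean velocity V = Q/A = 0.248/0.05027 = 4.933 m/s.
Reynolds number Re = ρVD/μ = 1260 · 4.933 · 0.253 / 1.21 = 1300.
Re < 2300 → laminar flow, so f = 64/Re = 64/1300 = 0.04924 (the turbulent correlation is not needed).
Darcy-Weisbach: ΔP = f(L/D)(ρV²/2) = 0.04924·(163/0.253)·(1260·4.933²/2) = 0.04924·644.3·1.533e+04 = 4.864e+05 Pa.

ΔP ≈ 486000 Pa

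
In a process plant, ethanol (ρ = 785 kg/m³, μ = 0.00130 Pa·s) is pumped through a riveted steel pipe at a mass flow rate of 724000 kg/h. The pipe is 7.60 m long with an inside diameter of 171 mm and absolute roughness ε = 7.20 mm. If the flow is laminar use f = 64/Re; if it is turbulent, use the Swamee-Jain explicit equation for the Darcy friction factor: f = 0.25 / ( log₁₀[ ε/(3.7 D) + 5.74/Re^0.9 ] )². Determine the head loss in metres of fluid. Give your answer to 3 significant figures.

ṁ = 724000 kg/h = 724000/3600 = 201.1 kg/s.
A = πD²/4 = π(0.171)²/4 = 0.02297 m²; mean velocity V = ṁ/(ρA) = 201.1/(785 · 0.02297) = 11.16 m/s.
Reynolds number Re = ρVD/μ = 785 · 11.16 · 0.171 / 0.0013 = 1.152e+06.
Re > 4000 → turbulent. Relative roughness ε/D = 0.0072/0.171 = 0.0421. Swamee-Jain: f = 0.25/(log₁₀[0.0421/3.7 + 5.74/1.152e+06^0.9])² = 0.25/(log₁₀[0.0114 + 2.01e-05])² = 0.25/(-1.943)² = 0.06621.
Darcy-Weisbach: ΔP = f(L/D)(ρV²/2) = 0.06621·(7.6/0.171)·(785·11.16²/2) = 0.06621·44.44·4.884e+04 = 1.437e+05 Pa.
Head loss h_f = ΔP/(ρg) = 1.437e+05/(785·9.81) = 18.7 m.

h_f ≈ 18.7 m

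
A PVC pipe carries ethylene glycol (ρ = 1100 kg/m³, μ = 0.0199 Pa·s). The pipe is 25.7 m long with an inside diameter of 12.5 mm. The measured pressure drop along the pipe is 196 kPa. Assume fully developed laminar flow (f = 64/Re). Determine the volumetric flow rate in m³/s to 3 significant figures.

Q ≈ 2.30×10^-4 m³/s

For laminar flow, f = 64/Re with Re = ρVD/μ, so Darcy-Weisbach reduces to ΔP = 32μLV/D². Solving for V: V = ΔP·D²/(32μL) = 1.96e+05·(0.0125)²/(32·0.0199·25.7) = 1.871 m/s.
Check: Re = ρVD/μ = 1100·1.871·0.0125/0.0199 = 1293 < 2300, so the laminar assumption holds.
Q = V·A = 1.871·(π/4·0.0125²) = 0.0002296 m³/s = 2.30×10^-4 m³/s.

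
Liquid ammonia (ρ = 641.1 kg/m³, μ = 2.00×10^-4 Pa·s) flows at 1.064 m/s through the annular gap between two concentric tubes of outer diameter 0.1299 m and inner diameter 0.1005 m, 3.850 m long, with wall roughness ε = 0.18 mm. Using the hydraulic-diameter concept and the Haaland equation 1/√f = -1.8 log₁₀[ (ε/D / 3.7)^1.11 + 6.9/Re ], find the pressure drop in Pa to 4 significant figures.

Hydraulic diameter D_h = 4A/P = D_o - D_i = 0.1299 - 0.1005 = 0.0294 m.
Re = ρVD_h/μ = 641.1·1.064·0.0294/0.0002 = 1.003e+05.
ε/D_h = 0.00018/0.0294 = 0.00612; Haaland gives 1/√f = -1.8 log₁₀[0.000818+6.88e-05] = 5.494, so f = 0.03313.
ΔP = f(L/D_h)(ρV²/2) = 0.03313·3.85/0.0294·362.9 = 1574 Pa.

ΔP ≈ 1574 Pa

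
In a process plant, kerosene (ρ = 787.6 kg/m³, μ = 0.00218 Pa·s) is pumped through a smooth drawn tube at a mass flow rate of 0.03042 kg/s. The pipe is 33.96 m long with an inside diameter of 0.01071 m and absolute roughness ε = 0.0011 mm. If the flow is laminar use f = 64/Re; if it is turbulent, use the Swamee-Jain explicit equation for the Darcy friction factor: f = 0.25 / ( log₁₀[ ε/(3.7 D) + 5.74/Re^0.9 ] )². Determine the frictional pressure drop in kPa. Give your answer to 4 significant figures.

ΔP ≈ 8.855 kPa

A = πD²/4 = π(0.01071)²/4 = 9.009e-05 m²; mean velocity V = ṁ/(ρA) = 0.03042/(787.6 · 9.009e-05) = 0.4287 m/s.
Reynolds number Re = ρVD/μ = 787.6 · 0.4287 · 0.01071 / 0.00218 = 1659.
Re < 2300 → laminar flow, so f = 64/Re = 64/1659 = 0.03858 (the turbulent correlation is not needed).
Darcy-Weisbach: ΔP = f(L/D)(ρV²/2) = 0.03858·(33.96/0.01071)·(787.6·0.4287²/2) = 0.03858·3171·72.38 = 8855 Pa.
ΔP = 8855 Pa = 8.855 kPa.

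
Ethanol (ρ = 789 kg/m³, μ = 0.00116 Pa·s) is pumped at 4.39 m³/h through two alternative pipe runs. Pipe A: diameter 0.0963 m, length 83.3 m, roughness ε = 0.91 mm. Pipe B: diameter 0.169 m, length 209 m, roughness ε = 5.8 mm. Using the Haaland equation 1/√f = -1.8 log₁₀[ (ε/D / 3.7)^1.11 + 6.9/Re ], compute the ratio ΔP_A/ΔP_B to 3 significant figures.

Pipe A: V = Q/A = 0.001219/0.007284 = 0.1674 m/s; Re = 1.097e+04; ε/D = 0.00945; Haaland → f = 0.04205; ΔP_A = f(L/D)(ρV²/2) = 402.2 Pa.
Pipe B: V = Q/A = 0.001219/0.02243 = 0.05436 m/s; Re = 6249; ε/D = 0.0343; Haaland → f = 0.0651; ΔP_B = f(L/D)(ρV²/2) = 93.86 Pa.
ΔP_A/ΔP_B = 402.2/93.86 = 4.29.

ΔP_A/ΔP_B ≈ 4.29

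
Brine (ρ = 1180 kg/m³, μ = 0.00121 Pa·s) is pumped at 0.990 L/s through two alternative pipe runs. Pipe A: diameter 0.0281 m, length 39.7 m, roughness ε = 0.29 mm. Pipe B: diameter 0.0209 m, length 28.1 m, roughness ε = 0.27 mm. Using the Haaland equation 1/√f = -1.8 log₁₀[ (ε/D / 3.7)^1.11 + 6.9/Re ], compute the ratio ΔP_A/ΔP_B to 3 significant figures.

ΔP_A/ΔP_B ≈ 0.301

Pipe A: V = Q/A = 0.00099/0.0006202 = 1.596 m/s; Re = 4.375e+04; ε/D = 0.0103; Haaland → f = 0.03962; ΔP_A = f(L/D)(ρV²/2) = 8.417e+04 Pa.
Pipe B: V = Q/A = 0.00099/0.0003431 = 2.886 m/s; Re = 5.882e+04; ε/D = 0.0129; Haaland → f = 0.04231; ΔP_B = f(L/D)(ρV²/2) = 2.795e+05 Pa.
ΔP_A/ΔP_B = 8.417e+04/2.795e+05 = 0.301.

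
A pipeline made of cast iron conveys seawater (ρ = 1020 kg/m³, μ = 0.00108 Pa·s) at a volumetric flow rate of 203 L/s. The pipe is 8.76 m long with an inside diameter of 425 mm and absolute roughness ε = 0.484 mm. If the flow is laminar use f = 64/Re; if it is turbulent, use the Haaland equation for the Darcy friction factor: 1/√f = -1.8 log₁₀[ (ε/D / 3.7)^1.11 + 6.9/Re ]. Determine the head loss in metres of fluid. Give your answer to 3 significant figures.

Q = 203 L/s = 203/1000 = 0.203 m³/s.
Cross-sectional area A = πD²/4 = π(0.425)²/4 = 0.1419 m²; mean velocity V = Q/A = 0.203/0.1419 = 1.431 m/s.
Reynolds number Re = ρVD/μ = 1020 · 1.431 · 0.425 / 0.00108 = 5.744e+05.
Re > 4000 → turbulent. Relative roughness ε/D = 0.000484/0.425 = 0.00114. Haaland: 1/√f = -1.8 log₁₀[(0.00114/3.7)^1.11 + 6.9/5.744e+05] = -1.8 log₁₀[0.000126 + 1.2e-05] = 6.946, so f = 0.02073.
Darcy-Weisbach: ΔP = f(L/D)(ρV²/2) = 0.02073·(8.76/0.425)·(1020·1.431²/2) = 0.02073·20.61·1044 = 446.2 Pa.
Head loss h_f = ΔP/(ρg) = 446.2/(1020·9.81) = 0.0446 m.

h_f ≈ 0.0446 m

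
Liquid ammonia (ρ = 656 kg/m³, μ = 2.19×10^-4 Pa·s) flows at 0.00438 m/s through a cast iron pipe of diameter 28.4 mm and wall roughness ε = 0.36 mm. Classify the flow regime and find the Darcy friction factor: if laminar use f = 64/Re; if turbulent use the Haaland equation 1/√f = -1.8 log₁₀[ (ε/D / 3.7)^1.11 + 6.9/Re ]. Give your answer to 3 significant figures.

f ≈ 0.172

Re = ρVD/μ = 656·0.00438·0.0284/0.000219 = 372.6.
Re < 2300 → laminar, so f = 64/Re = 0.1718 (roughness is irrelevant in laminar flow).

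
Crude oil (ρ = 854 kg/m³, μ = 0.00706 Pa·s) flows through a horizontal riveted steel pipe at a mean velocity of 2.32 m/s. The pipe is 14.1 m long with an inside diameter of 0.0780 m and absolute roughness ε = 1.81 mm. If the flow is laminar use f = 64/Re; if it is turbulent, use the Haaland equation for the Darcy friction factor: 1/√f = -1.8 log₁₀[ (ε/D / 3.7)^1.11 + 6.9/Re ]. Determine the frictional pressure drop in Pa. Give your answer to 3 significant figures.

Reynolds number Re = ρVD/μ = 854 · 2.32 · 0.078 / 0.00706 = 2.189e+04.
Re > 4000 → turbulent. Relative roughness ε/D = 0.00181/0.078 = 0.0232. Haaland: 1/√f = -1.8 log₁₀[(0.0232/3.7)^1.11 + 6.9/2.189e+04] = -1.8 log₁₀[0.00359 + 0.000315] = 4.335, so f = 0.05321.
Darcy-Weisbach: ΔP = f(L/D)(ρV²/2) = 0.05321·(14.1/0.078)·(854·2.32²/2) = 0.05321·180.8·2298 = 2.211e+04 Pa.

ΔP ≈ 22100 Pa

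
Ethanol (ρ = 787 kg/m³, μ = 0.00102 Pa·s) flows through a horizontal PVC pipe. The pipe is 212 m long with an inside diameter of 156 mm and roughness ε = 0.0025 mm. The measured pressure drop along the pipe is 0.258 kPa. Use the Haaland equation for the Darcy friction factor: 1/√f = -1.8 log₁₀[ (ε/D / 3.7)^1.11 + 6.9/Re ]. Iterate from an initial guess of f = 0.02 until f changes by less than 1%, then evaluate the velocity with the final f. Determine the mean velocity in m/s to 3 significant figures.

V ≈ 0.133 m/s

Rearranging Darcy-Weisbach: V = √(2·ΔP·D/(f·L·ρ)). With ε/D = 2.5e-06/0.156 = 1.6e-05, iterate starting from f = 0.02:
  f = 0.02 → V = √(2·258·0.156/(0.02·212·787)) = 0.1553 m/s; Re = ρVD/μ = 1.869e+04; f → 0.02621
  f = 0.02621 → V = 0.1357 m/s; Re = 1.633e+04; f → 0.02713
  f = 0.02713 → V = 0.1334 m/s; Re = 1.605e+04; f → 0.02725
Converged (Δf/f < 1%). With the final f = 0.02725: V = √(2·258·0.156/(0.02725·212·787)) = 0.1331 m/s.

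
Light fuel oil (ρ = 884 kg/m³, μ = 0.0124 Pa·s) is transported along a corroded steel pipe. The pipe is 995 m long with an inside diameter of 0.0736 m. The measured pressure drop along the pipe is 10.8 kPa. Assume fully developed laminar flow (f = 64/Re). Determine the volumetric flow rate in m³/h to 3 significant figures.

For laminar flow, f = 64/Re with Re = ρVD/μ, so Darcy-Weisbach reduces to ΔP = 32μLV/D². Solving for V: V = ΔP·D²/(32μL) = 1.08e+04·(0.0736)²/(32·0.0124·995) = 0.1482 m/s.
Check: Re = ρVD/μ = 884·0.1482·0.0736/0.0124 = 777.5 < 2300, so the laminar assumption holds.
Q = V·A = 0.1482·(π/4·0.0736²) = 0.0006304 m³/s = 2.27 m³/h.

Q ≈ 2.27 m³/h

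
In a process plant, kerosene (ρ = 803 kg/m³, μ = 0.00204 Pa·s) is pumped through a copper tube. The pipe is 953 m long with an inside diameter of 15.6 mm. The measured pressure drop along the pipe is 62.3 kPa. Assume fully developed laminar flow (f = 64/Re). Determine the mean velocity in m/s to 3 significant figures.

V ≈ 0.244 m/s

For laminar flow, f = 64/Re with Re = ρVD/μ, so Darcy-Weisbach reduces to ΔP = 32μLV/D². Solving for V: V = ΔP·D²/(32μL) = 6.23e+04·(0.0156)²/(32·0.00204·953) = 0.2437 m/s.
Check: Re = ρVD/μ = 803·0.2437·0.0156/0.00204 = 1496 < 2300, so the laminar assumption holds.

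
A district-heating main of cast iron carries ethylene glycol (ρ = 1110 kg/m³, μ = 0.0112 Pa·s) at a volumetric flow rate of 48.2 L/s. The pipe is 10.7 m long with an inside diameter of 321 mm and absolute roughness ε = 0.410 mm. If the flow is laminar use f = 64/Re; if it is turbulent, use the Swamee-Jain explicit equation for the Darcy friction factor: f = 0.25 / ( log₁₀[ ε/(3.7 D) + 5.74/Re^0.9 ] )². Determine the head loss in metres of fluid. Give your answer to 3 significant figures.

Q = 48.2 L/s = 48.2/1000 = 0.0482 m³/s.
Cross-sectional area A = πD²/4 = π(0.321)²/4 = 0.08093 m²; mean velocity V = Q/A = 0.0482/0.08093 = 0.5956 m/s.
Reynolds number Re = ρVD/μ = 1110 · 0.5956 · 0.321 / 0.0112 = 1.895e+04.
Re > 4000 → turbulent. Relative roughness ε/D = 0.00041/0.321 = 0.00128. Swamee-Jain: f = 0.25/(log₁₀[0.00128/3.7 + 5.74/1.895e+04^0.9])² = 0.25/(log₁₀[0.000345 + 0.000811])² = 0.25/(-2.937)² = 0.02898.
Darcy-Weisbach: ΔP = f(L/D)(ρV²/2) = 0.02898·(10.7/0.321)·(1110·0.5956²/2) = 0.02898·33.33·196.9 = 190.2 Pa.
Head loss h_f = ΔP/(ρg) = 190.2/(1110·9.81) = 0.0175 m.

h_f ≈ 0.0175 m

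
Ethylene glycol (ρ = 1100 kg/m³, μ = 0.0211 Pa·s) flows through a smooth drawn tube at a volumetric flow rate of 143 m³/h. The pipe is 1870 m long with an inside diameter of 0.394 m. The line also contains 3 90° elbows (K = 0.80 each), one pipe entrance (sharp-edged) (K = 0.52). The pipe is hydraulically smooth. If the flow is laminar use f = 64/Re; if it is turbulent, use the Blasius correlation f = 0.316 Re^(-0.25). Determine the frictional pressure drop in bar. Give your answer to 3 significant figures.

Q = 143 m³/h = 143/3600 = 0.03972 m³/s.
Cross-sectional area A = πD²/4 = π(0.394)²/4 = 0.1219 m²; mean velocity V = Q/A = 0.03972/0.1219 = 0.3258 m/s.
Reynolds number Re = ρVD/μ = 1100 · 0.3258 · 0.394 / 0.0211 = 6692.
Re > 4000 → turbulent. Smooth-pipe (Blasius): f = 0.316 Re^(-0.25) = 0.316/(6692)^0.25 = 0.03494.
Total minor-loss coefficient ΣK = 3·0.8 + 1·0.52 = 2.92.
ΔP = [f·L/D + ΣK]·(ρV²/2) = [0.03494·1870/0.394 + 2.92]·(1100·0.3258²/2) = [165.8 + 2.92]·58.38 = 9851 Pa.
ΔP = 9851 Pa = 0.0985 bar.

ΔP ≈ 0.0985 bar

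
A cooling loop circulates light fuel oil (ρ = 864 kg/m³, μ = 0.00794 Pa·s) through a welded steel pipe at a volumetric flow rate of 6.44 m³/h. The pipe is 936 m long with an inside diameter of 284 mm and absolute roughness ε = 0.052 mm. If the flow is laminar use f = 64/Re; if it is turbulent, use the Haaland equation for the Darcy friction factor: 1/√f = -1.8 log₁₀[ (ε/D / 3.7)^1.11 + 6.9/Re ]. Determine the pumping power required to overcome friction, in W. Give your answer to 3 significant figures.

Q = 6.44 m³/h = 6.44/3600 = 0.001789 m³/s.
Cross-sectional area A = πD²/4 = π(0.284)²/4 = 0.06335 m²; mean velocity V = Q/A = 0.001789/0.06335 = 0.02824 m/s.
Reynolds number Re = ρVD/μ = 864 · 0.02824 · 0.284 / 0.00794 = 872.7.
Re < 2300 → laminar flow, so f = 64/Re = 64/872.7 = 0.07334 (the turbulent correlation is not needed).
Darcy-Weisbach: ΔP = f(L/D)(ρV²/2) = 0.07334·(936/0.284)·(864·0.02824²/2) = 0.07334·3296·0.3445 = 83.27 Pa.
Pumping power P = QΔP = 0.001789·83.27 = 0.1490 W = 0.149 W.

P ≈ 0.149 W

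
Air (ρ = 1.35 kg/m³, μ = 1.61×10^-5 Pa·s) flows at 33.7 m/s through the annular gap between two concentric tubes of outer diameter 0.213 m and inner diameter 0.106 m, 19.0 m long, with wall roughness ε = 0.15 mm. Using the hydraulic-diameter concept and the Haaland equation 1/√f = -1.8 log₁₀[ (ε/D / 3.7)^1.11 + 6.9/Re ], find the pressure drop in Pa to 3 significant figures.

ΔP ≈ 3000 Pa

Hydraulic diameter D_h = 4A/P = D_o - D_i = 0.213 - 0.106 = 0.107 m.
Re = ρVD_h/μ = 1.35·33.7·0.107/1.61e-05 = 3.024e+05.
ε/D_h = 0.00015/0.107 = 0.0014; Haaland gives 1/√f = -1.8 log₁₀[0.000159+2.28e-05] = 6.731, so f = 0.02207.
ΔP = f(L/D_h)(ρV²/2) = 0.02207·19/0.107·766.6 = 3004 Pa.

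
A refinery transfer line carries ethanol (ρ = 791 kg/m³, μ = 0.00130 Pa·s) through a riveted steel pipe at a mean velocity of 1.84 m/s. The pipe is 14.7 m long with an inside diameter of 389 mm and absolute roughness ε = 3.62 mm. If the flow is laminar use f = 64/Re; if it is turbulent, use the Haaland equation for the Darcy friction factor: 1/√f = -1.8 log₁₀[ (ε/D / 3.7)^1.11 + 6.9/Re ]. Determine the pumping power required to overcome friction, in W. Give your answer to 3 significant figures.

Reynolds number Re = ρVD/μ = 791 · 1.84 · 0.389 / 0.0013 = 4.355e+05.
Re > 4000 → turbulent. Relative roughness ε/D = 0.00362/0.389 = 0.00931. Haaland: 1/√f = -1.8 log₁₀[(0.00931/3.7)^1.11 + 6.9/4.355e+05] = -1.8 log₁₀[0.0013 + 1.58e-05] = 5.184, so f = 0.03721.
Darcy-Weisbach: ΔP = f(L/D)(ρV²/2) = 0.03721·(14.7/0.389)·(791·1.84²/2) = 0.03721·37.79·1339 = 1883 Pa.
Q = V·A = 1.84·0.1188 = 0.2187 m³/s.
Pumping power P = QΔP = 0.2187·1883 = 411.7 W = 412 W.

P ≈ 412 W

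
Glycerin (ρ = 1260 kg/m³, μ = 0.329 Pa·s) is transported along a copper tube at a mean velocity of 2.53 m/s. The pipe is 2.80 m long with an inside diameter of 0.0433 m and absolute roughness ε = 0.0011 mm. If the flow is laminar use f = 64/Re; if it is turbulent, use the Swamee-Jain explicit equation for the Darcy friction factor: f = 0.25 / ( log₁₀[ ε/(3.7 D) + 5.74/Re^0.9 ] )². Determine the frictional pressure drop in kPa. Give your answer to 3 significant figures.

ΔP ≈ 39.8 kPa

Reynolds number Re = ρVD/μ = 1260 · 2.53 · 0.0433 / 0.329 = 419.5.
Re < 2300 → laminar flow, so f = 64/Re = 64/419.5 = 0.1525 (the turbulent correlation is not needed).
Darcy-Weisbach: ΔP = f(L/D)(ρV²/2) = 0.1525·(2.8/0.0433)·(1260·2.53²/2) = 0.1525·64.67·4033 = 3.978e+04 Pa.
ΔP = 3.978e+04 Pa = 39.8 kPa.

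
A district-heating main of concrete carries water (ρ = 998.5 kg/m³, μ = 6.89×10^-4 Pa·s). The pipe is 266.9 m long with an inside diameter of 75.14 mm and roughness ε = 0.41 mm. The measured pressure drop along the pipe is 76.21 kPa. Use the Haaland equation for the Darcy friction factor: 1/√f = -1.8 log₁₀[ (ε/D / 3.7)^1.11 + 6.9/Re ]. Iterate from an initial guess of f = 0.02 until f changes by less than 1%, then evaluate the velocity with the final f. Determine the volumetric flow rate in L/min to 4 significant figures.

Q ≈ 308.9 L/min

Rearranging Darcy-Weisbach: V = √(2·ΔP·D/(f·L·ρ)). With ε/D = 0.00041/0.07514 = 0.00546, iterate starting from f = 0.02:
  f = 0.02 → V = √(2·7.621e+04·0.07514/(0.02·266.9·998.5)) = 1.466 m/s; Re = ρVD/μ = 1.596e+05; f → 0.03176
  f = 0.03176 → V = 1.163 m/s; Re = 1.267e+05; f → 0.03189
Converged (Δf/f < 1%). With the final f = 0.03189: V = √(2·7.621e+04·0.07514/(0.03189·266.9·998.5)) = 1.161 m/s.
Q = V·A = 1.161·(π/4·0.07514²) = 0.005148 m³/s = 308.9 L/min.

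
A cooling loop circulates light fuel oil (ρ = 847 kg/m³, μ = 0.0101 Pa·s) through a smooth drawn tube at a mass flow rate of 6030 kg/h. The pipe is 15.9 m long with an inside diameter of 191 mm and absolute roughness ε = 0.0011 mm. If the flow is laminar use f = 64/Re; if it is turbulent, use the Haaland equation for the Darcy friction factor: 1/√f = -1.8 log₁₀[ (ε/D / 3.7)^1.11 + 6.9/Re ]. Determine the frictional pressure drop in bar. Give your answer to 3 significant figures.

ΔP ≈ 9.72×10^-5 bar

ṁ = 6030 kg/h = 6030/3600 = 1.675 kg/s.
A = πD²/4 = π(0.191)²/4 = 0.02865 m²; mean velocity V = ṁ/(ρA) = 1.675/(847 · 0.02865) = 0.06902 m/s.
Reynolds number Re = ρVD/μ = 847 · 0.06902 · 0.191 / 0.0101 = 1106.
Re < 2300 → laminar flow, so f = 64/Re = 64/1106 = 0.05789 (the turbulent correlation is not needed).
Darcy-Weisbach: ΔP = f(L/D)(ρV²/2) = 0.05789·(15.9/0.191)·(847·0.06902²/2) = 0.05789·83.25·2.017 = 9.722 Pa.
ΔP = 9.722 Pa = 9.72×10^-5 bar.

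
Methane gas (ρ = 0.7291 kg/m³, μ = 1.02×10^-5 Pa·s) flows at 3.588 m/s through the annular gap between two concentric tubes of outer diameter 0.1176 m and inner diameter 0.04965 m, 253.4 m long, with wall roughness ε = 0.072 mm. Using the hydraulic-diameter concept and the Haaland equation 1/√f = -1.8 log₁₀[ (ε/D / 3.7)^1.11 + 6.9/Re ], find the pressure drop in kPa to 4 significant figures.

Hydraulic diameter D_h = 4A/P = D_o - D_i = 0.1176 - 0.04965 = 0.06795 m.
Re = ρVD_h/μ = 0.7291·3.588·0.06795/1.02e-05 = 1.743e+04.
ε/D_h = 7.2e-05/0.06795 = 0.00106; Haaland gives 1/√f = -1.8 log₁₀[0.000117+0.000396] = 5.922, so f = 0.02851.
ΔP = f(L/D_h)(ρV²/2) = 0.02851·253.4/0.06795·4.693 = 499 Pa.
ΔP = 0.4990 kPa.

ΔP ≈ 0.4990 kPa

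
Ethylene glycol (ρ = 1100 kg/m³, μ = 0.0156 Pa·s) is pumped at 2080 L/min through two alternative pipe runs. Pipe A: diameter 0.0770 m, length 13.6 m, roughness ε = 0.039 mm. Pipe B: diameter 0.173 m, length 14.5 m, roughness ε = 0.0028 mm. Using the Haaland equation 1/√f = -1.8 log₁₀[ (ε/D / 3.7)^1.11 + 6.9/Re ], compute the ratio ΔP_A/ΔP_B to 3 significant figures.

ΔP_A/ΔP_B ≈ 46.9

Pipe A: V = Q/A = 0.03467/0.004657 = 7.445 m/s; Re = 4.042e+04; ε/D = 0.000506; Haaland → f = 0.02312; ΔP_A = f(L/D)(ρV²/2) = 1.245e+05 Pa.
Pipe B: V = Q/A = 0.03467/0.02351 = 1.475 m/s; Re = 1.799e+04; ε/D = 1.62e-05; Haaland → f = 0.02647; ΔP_B = f(L/D)(ρV²/2) = 2654 Pa.
ΔP_A/ΔP_B = 1.245e+05/2654 = 46.9.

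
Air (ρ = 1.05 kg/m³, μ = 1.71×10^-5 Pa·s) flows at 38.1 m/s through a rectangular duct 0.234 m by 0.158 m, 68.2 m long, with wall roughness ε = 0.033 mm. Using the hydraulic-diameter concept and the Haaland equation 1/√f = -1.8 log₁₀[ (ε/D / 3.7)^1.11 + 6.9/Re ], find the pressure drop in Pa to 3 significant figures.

Hydraulic diameter D_h = 4A/P = 4·(0.234·0.158)/(2·(0.234+0.158)) = 0.1479/0.784 = 0.1886 m.
Re = ρVD_h/μ = 1.05·38.1·0.1886/1.71e-05 = 4.413e+05.
ε/D_h = 3.3e-05/0.1886 = 0.000175; Haaland gives 1/√f = -1.8 log₁₀[1.58e-05+1.56e-05] = 8.104, so f = 0.01522.
ΔP = f(L/D_h)(ρV²/2) = 0.01522·68.2/0.1886·762.1 = 4195 Pa.

ΔP ≈ 4200 Pa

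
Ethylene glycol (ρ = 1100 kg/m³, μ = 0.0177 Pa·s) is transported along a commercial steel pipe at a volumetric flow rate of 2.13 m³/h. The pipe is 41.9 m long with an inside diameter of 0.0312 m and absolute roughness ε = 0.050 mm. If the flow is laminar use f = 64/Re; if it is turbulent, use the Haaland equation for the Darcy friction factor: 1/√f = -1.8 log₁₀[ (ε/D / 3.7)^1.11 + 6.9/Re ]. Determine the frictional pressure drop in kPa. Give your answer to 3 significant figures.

Q = 2.13 m³/h = 2.13/3600 = 0.0005917 m³/s.
Cross-sectional area A = πD²/4 = π(0.0312)²/4 = 0.0007645 m²; mean velocity V = Q/A = 0.0005917/0.0007645 = 0.7739 m/s.
Reynolds number Re = ρVD/μ = 1100 · 0.7739 · 0.0312 / 0.0177 = 1501.
Re < 2300 → laminar flow, so f = 64/Re = 64/1501 = 0.04265 (the turbulent correlation is not needed).
Darcy-Weisbach: ΔP = f(L/D)(ρV²/2) = 0.04265·(41.9/0.0312)·(1100·0.7739²/2) = 0.04265·1343·329.4 = 1.887e+04 Pa.
ΔP = 1.887e+04 Pa = 18.9 kPa.

ΔP ≈ 18.9 kPa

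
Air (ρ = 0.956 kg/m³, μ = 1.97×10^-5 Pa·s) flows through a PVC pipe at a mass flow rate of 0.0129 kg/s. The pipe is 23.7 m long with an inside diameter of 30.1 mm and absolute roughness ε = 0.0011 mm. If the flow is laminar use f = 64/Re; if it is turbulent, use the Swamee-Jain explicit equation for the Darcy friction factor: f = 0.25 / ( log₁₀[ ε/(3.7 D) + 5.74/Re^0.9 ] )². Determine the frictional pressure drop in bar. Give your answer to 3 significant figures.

A = πD²/4 = π(0.0301)²/4 = 0.0007116 m²; mean velocity V = ṁ/(ρA) = 0.0129/(0.956 · 0.0007116) = 18.96 m/s.
Reynolds number Re = ρVD/μ = 0.956 · 18.96 · 0.0301 / 1.97e-05 = 2.77e+04.
Re > 4000 → turbulent. Relative roughness ε/D = 1.1e-06/0.0301 = 3.65e-05. Swamee-Jain: f = 0.25/(log₁₀[3.65e-05/3.7 + 5.74/2.77e+04^0.9])² = 0.25/(log₁₀[9.88e-06 + 0.000576])² = 0.25/(-3.232)² = 0.02393.
Darcy-Weisbach: ΔP = f(L/D)(ρV²/2) = 0.02393·(23.7/0.0301)·(0.956·18.96²/2) = 0.02393·787.4·171.9 = 3239 Pa.
ΔP = 3239 Pa = 0.0324 bar.

ΔP ≈ 0.0324 bar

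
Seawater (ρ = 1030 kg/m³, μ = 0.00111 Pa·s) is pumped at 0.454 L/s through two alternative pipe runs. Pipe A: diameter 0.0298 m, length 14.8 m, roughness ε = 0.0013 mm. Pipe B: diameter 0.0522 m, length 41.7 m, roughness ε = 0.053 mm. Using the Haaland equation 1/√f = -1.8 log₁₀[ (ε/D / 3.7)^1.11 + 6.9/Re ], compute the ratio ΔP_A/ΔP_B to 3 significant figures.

ΔP_A/ΔP_B ≈ 4.85

Pipe A: V = Q/A = 0.000454/0.0006975 = 0.6509 m/s; Re = 1.8e+04; ε/D = 4.36e-05; Haaland → f = 0.0265; ΔP_A = f(L/D)(ρV²/2) = 2872 Pa.
Pipe B: V = Q/A = 0.000454/0.00214 = 0.2121 m/s; Re = 1.028e+04; ε/D = 0.00102; Haaland → f = 0.03199; ΔP_B = f(L/D)(ρV²/2) = 592.2 Pa.
ΔP_A/ΔP_B = 2872/592.2 = 4.85.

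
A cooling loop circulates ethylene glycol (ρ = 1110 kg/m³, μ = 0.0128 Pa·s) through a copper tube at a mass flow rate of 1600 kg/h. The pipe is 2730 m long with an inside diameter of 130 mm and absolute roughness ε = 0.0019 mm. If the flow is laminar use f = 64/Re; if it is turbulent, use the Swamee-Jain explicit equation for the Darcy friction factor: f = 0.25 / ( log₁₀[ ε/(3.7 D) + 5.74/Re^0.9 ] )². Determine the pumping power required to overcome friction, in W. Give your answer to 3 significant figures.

P ≈ 0.799 W

ṁ = 1600 kg/h = 1600/3600 = 0.4444 kg/s.
A = πD²/4 = π(0.13)²/4 = 0.01327 m²; mean velocity V = ṁ/(ρA) = 0.4444/(1110 · 0.01327) = 0.03017 m/s.
Reynolds number Re = ρVD/μ = 1110 · 0.03017 · 0.13 / 0.0128 = 340.1.
Re < 2300 → laminar flow, so f = 64/Re = 64/340.1 = 0.1882 (the turbulent correlation is not needed).
Darcy-Weisbach: ΔP = f(L/D)(ρV²/2) = 0.1882·(2730/0.13)·(1110·0.03017²/2) = 0.1882·2.1e+04·0.505 = 1996 Pa.
Q = ṁ/ρ = 0.4444/1110 = 0.0004004 m³/s.
Pumping power P = QΔP = 0.0004004·1996 = 0.7992 W = 0.799 W.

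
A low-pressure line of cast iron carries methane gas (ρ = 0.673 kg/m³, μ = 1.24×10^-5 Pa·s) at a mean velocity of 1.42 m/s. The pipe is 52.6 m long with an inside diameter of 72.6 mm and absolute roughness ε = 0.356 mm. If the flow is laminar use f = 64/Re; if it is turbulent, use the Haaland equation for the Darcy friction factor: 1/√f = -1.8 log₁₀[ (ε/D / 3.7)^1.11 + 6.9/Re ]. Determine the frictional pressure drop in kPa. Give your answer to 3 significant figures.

ΔP ≈ 0.0204 kPa

Reynolds number Re = ρVD/μ = 0.673 · 1.42 · 0.0726 / 1.24e-05 = 5595.
Re > 4000 → turbulent. Relative roughness ε/D = 0.000356/0.0726 = 0.0049. Haaland: 1/√f = -1.8 log₁₀[(0.0049/3.7)^1.11 + 6.9/5595] = -1.8 log₁₀[0.000639 + 0.00123] = 4.91, so f = 0.04149.
Darcy-Weisbach: ΔP = f(L/D)(ρV²/2) = 0.04149·(52.6/0.0726)·(0.673·1.42²/2) = 0.04149·724.5·0.6785 = 20.39 Pa.
ΔP = 20.39 Pa = 0.0204 kPa.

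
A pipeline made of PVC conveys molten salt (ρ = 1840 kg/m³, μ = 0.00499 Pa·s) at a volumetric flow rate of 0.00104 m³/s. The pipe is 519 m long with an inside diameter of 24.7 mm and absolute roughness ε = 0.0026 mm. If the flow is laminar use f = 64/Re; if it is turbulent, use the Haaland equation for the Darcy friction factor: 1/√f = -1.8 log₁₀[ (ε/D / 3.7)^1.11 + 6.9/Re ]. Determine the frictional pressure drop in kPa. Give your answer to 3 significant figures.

ΔP ≈ 2370 kPa

Cross-sectional area A = πD²/4 = π(0.0247)²/4 = 0.0004792 m²; mean velocity V = Q/A = 0.00104/0.0004792 = 2.17 m/s.
Reynolds number Re = ρVD/μ = 1840 · 2.17 · 0.0247 / 0.00499 = 1.977e+04.
Re > 4000 → turbulent. Relative roughness ε/D = 2.6e-06/0.0247 = 0.000105. Haaland: 1/√f = -1.8 log₁₀[(0.000105/3.7)^1.11 + 6.9/1.977e+04] = -1.8 log₁₀[9e-06 + 0.000349] = 6.203, so f = 0.02599.
Darcy-Weisbach: ΔP = f(L/D)(ρV²/2) = 0.02599·(519/0.0247)·(1840·2.17²/2) = 0.02599·2.101e+04·4334 = 2.367e+06 Pa.
ΔP = 2.367e+06 Pa = 2370 kPa.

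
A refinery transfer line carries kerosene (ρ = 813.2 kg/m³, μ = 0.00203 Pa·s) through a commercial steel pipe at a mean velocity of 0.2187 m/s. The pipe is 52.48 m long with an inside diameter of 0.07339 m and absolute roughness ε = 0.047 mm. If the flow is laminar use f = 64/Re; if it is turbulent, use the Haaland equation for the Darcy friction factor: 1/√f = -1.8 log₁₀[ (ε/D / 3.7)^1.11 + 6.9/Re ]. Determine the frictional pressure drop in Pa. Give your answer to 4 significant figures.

Reynolds number Re = ρVD/μ = 813.2 · 0.2187 · 0.07339 / 0.00203 = 6430.
Re > 4000 → turbulent. Relative roughness ε/D = 4.7e-05/0.07339 = 0.00064. Haaland: 1/√f = -1.8 log₁₀[(0.00064/3.7)^1.11 + 6.9/6430] = -1.8 log₁₀[6.68e-05 + 0.00107] = 5.298, so f = 0.03563.
Darcy-Weisbach: ΔP = f(L/D)(ρV²/2) = 0.03563·(52.48/0.07339)·(813.2·0.2187²/2) = 0.03563·715.1·19.45 = 495.5 Pa.

ΔP ≈ 495.5 Pa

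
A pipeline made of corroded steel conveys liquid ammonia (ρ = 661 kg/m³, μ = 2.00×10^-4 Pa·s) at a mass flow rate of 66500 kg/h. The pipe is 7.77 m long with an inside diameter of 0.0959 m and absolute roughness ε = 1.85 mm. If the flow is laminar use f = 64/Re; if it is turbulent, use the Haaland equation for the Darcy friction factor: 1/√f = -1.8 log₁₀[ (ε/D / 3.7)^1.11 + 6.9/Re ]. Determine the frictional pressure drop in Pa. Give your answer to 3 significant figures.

ṁ = 66500 kg/h = 66500/3600 = 18.47 kg/s.
A = πD²/4 = π(0.0959)²/4 = 0.007223 m²; mean velocity V = ṁ/(ρA) = 18.47/(661 · 0.007223) = 3.869 m/s.
Reynolds number Re = ρVD/μ = 661 · 3.869 · 0.0959 / 0.0002 = 1.226e+06.
Re > 4000 → turbulent. Relative roughness ε/D = 0.00185/0.0959 = 0.0193. Haaland: 1/√f = -1.8 log₁₀[(0.0193/3.7)^1.11 + 6.9/1.226e+06] = -1.8 log₁₀[0.00292 + 5.63e-06] = 4.56, so f = 0.0481.
Darcy-Weisbach: ΔP = f(L/D)(ρV²/2) = 0.0481·(7.77/0.0959)·(661·3.869²/2) = 0.0481·81.02·4947 = 1.928e+04 Pa.

ΔP ≈ 19300 Pa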